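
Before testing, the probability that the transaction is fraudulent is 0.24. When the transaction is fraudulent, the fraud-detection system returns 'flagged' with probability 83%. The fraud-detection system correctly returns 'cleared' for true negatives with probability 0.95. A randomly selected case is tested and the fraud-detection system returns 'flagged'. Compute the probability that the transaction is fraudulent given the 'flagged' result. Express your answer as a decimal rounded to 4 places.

Let H be the event that the transaction is fraudulent. P(H) = 0.24, so P(¬H) = 0.76. With E the 'flagged' result, P(E|H) = 0.83 and P(E|¬H) = 0.05.
P(E) = 0.83·0.24 + 0.05·0.76 = 0.19920 + 0.038000 = 0.23720.
By Bayes' theorem, P(H|E) = 0.19920 / 0.23720 = 0.8398.

P(H | E) ≈ 0.8398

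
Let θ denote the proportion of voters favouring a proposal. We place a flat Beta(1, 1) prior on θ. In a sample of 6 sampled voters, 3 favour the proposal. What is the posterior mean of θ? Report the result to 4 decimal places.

The binomial likelihood is conjugate to the Beta prior: with 3 successes and 3 failures, the posterior is Beta(1+3, 1+3) = Beta(4, 4).
E[θ | data] = 4/(4+4) = 0.5000.

Posterior mean ≈ 0.5000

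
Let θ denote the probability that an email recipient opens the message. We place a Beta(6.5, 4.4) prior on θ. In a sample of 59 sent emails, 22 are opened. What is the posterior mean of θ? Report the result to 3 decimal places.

The binomial likelihood is conjugate to the Beta prior: with 22 successes and 37 failures, the posterior is Beta(6.5+22, 4.4+37) = Beta(28.5, 41.4).
Posterior mean = α/(α+β) = 28.5/69.9 = 0.408.

Posterior mean ≈ 0.408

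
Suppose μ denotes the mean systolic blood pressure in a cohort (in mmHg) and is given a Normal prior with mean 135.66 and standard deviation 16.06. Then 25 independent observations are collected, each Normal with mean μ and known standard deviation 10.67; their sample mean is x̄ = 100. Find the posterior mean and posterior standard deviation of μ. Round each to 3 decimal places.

With known σ, the Normal prior is conjugate. Weight on the data is w = (n/σ²)/(n/σ² + 1/τ₀²) = 0.219589/(0.219589+0.00387712) = 0.98265.
Posterior mean = w·x̄ + (1−w)·μ₀ = 0.98265·100 + 0.017350·135.66 = 100.619. Posterior variance = 1/(0.219589+0.00387712) = 4.47495, so SD = 2.115.

Posterior mean ≈ 100.619; posterior SD ≈ 2.115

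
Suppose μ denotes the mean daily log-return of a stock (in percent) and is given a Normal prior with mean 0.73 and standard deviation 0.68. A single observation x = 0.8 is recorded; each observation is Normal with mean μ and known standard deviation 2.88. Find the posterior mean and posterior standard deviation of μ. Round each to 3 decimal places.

With known σ, the Normal prior is conjugate. Weight on the data is w = (n/σ²)/(n/σ² + 1/τ₀²) = 0.120563/(0.120563+2.16263) = 0.052805.
Posterior mean = w·x̄ + (1−w)·μ₀ = 0.052805·0.8 + 0.94720·0.73 = 0.734. Posterior variance = 1/(0.120563+2.16263) = 0.437983, so SD = 0.662.

Posterior mean ≈ 0.734; posterior SD ≈ 0.662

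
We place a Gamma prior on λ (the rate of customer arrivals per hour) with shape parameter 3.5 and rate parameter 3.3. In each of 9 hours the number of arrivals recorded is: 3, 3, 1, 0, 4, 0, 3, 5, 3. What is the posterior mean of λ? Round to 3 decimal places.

Posterior mean ≈ 2.073

The Poisson likelihood adds the total count to the shape and the number of exposure periods to the rate. Here ∑xᵢ = 22 and n = 9, so shape 3.5→25.5 and rate 3.3→12.3.
E[λ | data] = 25.5/12.3 = 2.073.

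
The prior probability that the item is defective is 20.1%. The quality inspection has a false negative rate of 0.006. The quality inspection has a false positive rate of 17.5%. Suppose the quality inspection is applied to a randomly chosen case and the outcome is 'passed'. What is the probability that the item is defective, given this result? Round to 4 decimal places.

Write H for 'the item is defective'. Prior odds H:¬H = 0.201/0.799 = 0.25156. For the 'passed' outcome, the likelihood ratio is 0.006/0.825 = 0.0072727.
Posterior odds = 0.25156 × 0.0072727 = 0.0018296, so P(H|E) = 0.0018296/(1+0.0018296) = 0.0018.

P(H | E) ≈ 0.0018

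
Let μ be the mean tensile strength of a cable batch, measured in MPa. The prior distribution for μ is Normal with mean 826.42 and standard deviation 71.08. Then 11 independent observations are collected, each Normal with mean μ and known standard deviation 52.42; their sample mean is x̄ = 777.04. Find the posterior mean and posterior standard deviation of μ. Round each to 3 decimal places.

With known σ, the Normal prior is conjugate. Weight on the data is w = (n/σ²)/(n/σ² + 1/τ₀²) = 0.00400312/(0.00400312+0.00019793) = 0.95289.
Posterior mean = w·x̄ + (1−w)·μ₀ = 0.95289·777.04 + 0.047114·826.42 = 779.366. Posterior variance = 1/(0.00400312+0.00019793) = 238.036, so SD = 15.428.

Posterior mean ≈ 779.366; posterior SD ≈ 15.428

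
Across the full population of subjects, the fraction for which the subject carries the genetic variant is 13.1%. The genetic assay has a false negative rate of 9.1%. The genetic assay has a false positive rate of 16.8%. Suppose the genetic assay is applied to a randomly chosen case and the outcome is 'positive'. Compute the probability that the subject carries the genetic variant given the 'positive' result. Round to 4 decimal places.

P(H | E) ≈ 0.4492

Write H for 'the subject carries the genetic variant'. Prior odds H:¬H = 0.131/0.869 = 0.15075. For the 'positive' outcome, the likelihood ratio is 0.909/0.168 = 5.4107.
Posterior odds = 0.15075 × 5.4107 = 0.81565, so P(H|E) = 0.81565/(1+0.81565) = 0.4492.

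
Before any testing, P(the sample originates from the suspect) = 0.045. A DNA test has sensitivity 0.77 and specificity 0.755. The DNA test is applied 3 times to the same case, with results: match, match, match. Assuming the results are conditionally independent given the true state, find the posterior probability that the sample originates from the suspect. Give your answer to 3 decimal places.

Posterior P(H) ≈ 0.594

With H the event that the sample originates from the suspect, the joint likelihood of the observed sequence is P(data|H) = 0.77·0.77·0.77 = 0.45653 and P(data|¬H) = 0.245·0.245·0.245 = 0.014706.
Bayes: P(H|data) = 0.045·0.45653 / (0.045·0.45653 + 0.955·0.014706) = 0.020544/0.034588 = 0.5940.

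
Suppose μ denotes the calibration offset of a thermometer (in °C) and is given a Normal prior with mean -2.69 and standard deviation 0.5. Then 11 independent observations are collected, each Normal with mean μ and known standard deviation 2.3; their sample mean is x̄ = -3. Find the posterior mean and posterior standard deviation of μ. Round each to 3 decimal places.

With known σ, the Normal prior is conjugate. Weight on the data is w = (n/σ²)/(n/σ² + 1/τ₀²) = 2.07940/(2.07940+4.00000) = 0.34204.
Posterior mean = w·x̄ + (1−w)·μ₀ = 0.34204·-3 + 0.65796·-2.69 = -2.796. Posterior variance = 1/(2.07940+4.00000) = 0.164490, so SD = 0.406.

Posterior mean ≈ -2.796; posterior SD ≈ 0.406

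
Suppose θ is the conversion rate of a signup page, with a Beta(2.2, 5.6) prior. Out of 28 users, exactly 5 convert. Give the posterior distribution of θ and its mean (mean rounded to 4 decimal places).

The binomial likelihood is conjugate to the Beta prior: with 5 successes and 23 failures, the posterior is Beta(2.2+5, 5.6+23) = Beta(7.2, 28.6).
Posterior mean = α/(α+β) = 7.2/35.8 = 0.2011.

Posterior: Beta(7.2, 28.6); mean ≈ 0.2011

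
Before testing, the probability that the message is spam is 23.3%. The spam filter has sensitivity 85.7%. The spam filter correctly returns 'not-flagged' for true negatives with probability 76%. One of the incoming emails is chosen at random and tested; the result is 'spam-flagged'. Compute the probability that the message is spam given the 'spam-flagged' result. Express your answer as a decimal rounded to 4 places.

P(H | E) ≈ 0.5203

Write H for 'the message is spam'. Prior odds H:¬H = 0.233/0.767 = 0.30378. For the 'spam-flagged' outcome, the likelihood ratio is 0.857/0.24 = 3.5708.
Posterior odds = 0.30378 × 3.5708 = 1.0848, so P(H|E) = 1.0848/(1+1.0848) = 0.5203.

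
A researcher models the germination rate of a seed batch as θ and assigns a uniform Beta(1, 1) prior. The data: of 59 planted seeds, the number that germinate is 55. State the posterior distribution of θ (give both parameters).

Posterior: Beta(56, 5)

The binomial likelihood is conjugate to the Beta prior: with 55 successes and 4 failures, the posterior is Beta(1+55, 1+4) = Beta(56, 5).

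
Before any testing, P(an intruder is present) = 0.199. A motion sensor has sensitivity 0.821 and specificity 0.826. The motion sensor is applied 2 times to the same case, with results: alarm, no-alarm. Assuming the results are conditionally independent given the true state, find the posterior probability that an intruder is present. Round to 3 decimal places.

Posterior P(H) ≈ 0.203

Let H be the event that an intruder is present; start with P(H) = 0.199. P('alarm'|H) = 0.821, P('alarm'|¬H) = 0.174.
Update on result 1 ('alarm'): P(H) ← 0.821·0.1990 / (0.821·0.1990 + 0.174·0.8010) = 0.16338/0.30275 = 0.5396.
Update on result 2 ('no-alarm'): P(H) ← 0.179·0.5396 / (0.179·0.5396 + 0.826·0.4604) = 0.096596/0.47685 = 0.2026.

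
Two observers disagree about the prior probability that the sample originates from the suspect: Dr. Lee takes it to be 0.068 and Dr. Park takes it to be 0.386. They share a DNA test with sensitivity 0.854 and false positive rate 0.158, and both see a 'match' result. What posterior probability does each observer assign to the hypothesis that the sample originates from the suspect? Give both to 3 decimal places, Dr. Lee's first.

P('+'|H) = 0.854, P('+'|¬H) = 0.158.
Dr. Lee: numerator 0.854·0.068 = 0.058072; evidence = 0.058072+0.158·0.932 = 0.20533; posterior = 0.283.
Dr. Park: numerator 0.854·0.386 = 0.32964; evidence = 0.32964+0.158·0.614 = 0.42666; posterior = 0.773.

Dr. Lee: 0.283; Dr. Park: 0.773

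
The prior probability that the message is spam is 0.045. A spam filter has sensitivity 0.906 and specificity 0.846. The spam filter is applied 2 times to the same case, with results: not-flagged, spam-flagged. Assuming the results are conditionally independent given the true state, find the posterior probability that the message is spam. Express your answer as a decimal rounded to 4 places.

Let H be the event that the message is spam; start with P(H) = 0.045. P('spam-flagged'|H) = 0.906, P('spam-flagged'|¬H) = 0.154.
Update on result 1 ('not-flagged'): P(H) ← 0.094·0.0450 / (0.094·0.0450 + 0.846·0.9550) = 0.0042300/0.81216 = 0.0052.
Update on result 2 ('spam-flagged'): P(H) ← 0.906·0.0052 / (0.906·0.0052 + 0.154·0.9948) = 0.0047188/0.15792 = 0.0299.

Posterior P(H) ≈ 0.0299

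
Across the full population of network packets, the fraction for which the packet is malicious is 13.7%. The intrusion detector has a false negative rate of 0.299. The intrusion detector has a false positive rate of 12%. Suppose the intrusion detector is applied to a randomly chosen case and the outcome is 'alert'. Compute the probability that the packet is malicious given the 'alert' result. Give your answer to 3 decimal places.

Let H be the event that the packet is malicious. P(H) = 0.137, so P(¬H) = 0.863. With E the 'alert' result, P(E|H) = 0.701 and P(E|¬H) = 0.12.
P(E) = 0.701·0.137 + 0.12·0.863 = 0.096037 + 0.10356 = 0.19960.
By Bayes' theorem, P(H|E) = 0.096037 / 0.19960 = 0.481.

P(H | E) ≈ 0.481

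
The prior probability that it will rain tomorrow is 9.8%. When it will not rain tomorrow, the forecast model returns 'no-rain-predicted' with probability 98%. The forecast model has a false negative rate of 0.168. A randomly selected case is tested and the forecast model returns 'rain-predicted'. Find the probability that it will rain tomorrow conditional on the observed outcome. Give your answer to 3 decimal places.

P(H | E) ≈ 0.819

Let H be the event that it will rain tomorrow. P(H) = 0.098, so P(¬H) = 0.902. With E the 'rain-predicted' result, P(E|H) = 0.832 and P(E|¬H) = 0.02.
P(E) = 0.832·0.098 + 0.02·0.902 = 0.081536 + 0.018040 = 0.099576.
By Bayes' theorem, P(H|E) = 0.081536 / 0.099576 = 0.819.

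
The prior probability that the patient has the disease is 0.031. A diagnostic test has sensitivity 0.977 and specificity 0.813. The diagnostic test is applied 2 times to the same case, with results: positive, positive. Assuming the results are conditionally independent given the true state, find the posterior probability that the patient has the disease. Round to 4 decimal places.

Posterior P(H) ≈ 0.4662

With H the event that the patient has the disease, the joint likelihood of the observed sequence is P(data|H) = 0.977·0.977 = 0.95453 and P(data|¬H) = 0.187·0.187 = 0.034969.
Bayes: P(H|data) = 0.031·0.95453 / (0.031·0.95453 + 0.969·0.034969) = 0.029590/0.063475 = 0.4662.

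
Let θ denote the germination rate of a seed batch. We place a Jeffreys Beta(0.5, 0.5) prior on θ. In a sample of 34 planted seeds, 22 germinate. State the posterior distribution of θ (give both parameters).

Posterior: Beta(22.5, 12.5)

The binomial likelihood is conjugate to the Beta prior: with 22 successes and 12 failures, the posterior is Beta(0.5+22, 0.5+12) = Beta(22.5, 12.5).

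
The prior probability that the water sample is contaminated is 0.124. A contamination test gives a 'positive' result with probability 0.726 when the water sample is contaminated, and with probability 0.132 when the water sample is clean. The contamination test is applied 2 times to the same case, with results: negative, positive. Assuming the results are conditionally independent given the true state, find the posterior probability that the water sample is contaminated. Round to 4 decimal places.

Posterior P(H) ≈ 0.1973

Let H be the event that the water sample is contaminated; start with P(H) = 0.124. P('positive'|H) = 0.726, P('positive'|¬H) = 0.132.
Update on result 1 ('negative'): P(H) ← 0.274·0.1240 / (0.274·0.1240 + 0.868·0.8760) = 0.033976/0.79434 = 0.0428.
Update on result 2 ('positive'): P(H) ← 0.726·0.0428 / (0.726·0.0428 + 0.132·0.9572) = 0.031053/0.15741 = 0.1973.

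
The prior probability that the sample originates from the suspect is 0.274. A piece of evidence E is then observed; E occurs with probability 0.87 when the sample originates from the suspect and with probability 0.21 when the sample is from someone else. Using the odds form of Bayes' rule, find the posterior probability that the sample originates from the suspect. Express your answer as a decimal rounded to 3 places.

Posterior probability ≈ 0.610

Prior odds = 0.274/(1−0.274) = 0.37741.
Likelihood ratio for E = 0.87/0.21 = 4.1429.
Posterior odds = prior odds × LR = 1.5636.
Posterior probability = odds/(1+odds) = 1.5636/2.5636 = 0.610.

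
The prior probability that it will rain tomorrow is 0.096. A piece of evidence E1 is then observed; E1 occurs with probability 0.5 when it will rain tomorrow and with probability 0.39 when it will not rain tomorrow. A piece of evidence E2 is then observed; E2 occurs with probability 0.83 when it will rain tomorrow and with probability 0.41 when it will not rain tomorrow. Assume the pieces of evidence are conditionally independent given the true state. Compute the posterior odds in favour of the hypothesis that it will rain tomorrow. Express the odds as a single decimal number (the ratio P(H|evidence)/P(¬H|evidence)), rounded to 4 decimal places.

Posterior odds ≈ 0.2756

Prior odds = 0.096/(1−0.096) = 0.10619.
Likelihood ratio for E1 = 0.5/0.39 = 1.2821.
Likelihood ratio for E2 = 0.83/0.41 = 2.0244.
Posterior odds = prior odds × LR₁ × LR₂ = 0.27561.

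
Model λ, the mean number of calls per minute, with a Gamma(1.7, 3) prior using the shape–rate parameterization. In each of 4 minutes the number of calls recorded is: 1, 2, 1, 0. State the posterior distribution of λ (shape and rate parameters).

The Poisson likelihood adds the total count to the shape and the number of exposure periods to the rate. Here ∑xᵢ = 4 and n = 4, so shape 1.7→5.7 and rate 3→7.

Posterior: Gamma(shape=5.7, rate=7)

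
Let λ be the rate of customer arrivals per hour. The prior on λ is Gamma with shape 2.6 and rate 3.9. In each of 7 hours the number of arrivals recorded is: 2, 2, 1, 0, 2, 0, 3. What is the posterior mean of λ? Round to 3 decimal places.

Total count ∑xᵢ = 10 over n = 7 hours.
Gamma is conjugate to the Poisson likelihood: posterior is Gamma(shape = 2.6+10 = 12.6, rate = 3.9+7 = 10.9).
E[λ | data] = 12.6/10.9 = 1.156.

Posterior mean ≈ 1.156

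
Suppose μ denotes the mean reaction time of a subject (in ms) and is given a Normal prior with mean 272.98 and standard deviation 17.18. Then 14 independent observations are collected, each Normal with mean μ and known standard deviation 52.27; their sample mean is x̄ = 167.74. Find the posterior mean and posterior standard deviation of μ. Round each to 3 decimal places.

Posterior mean ≈ 209.628; posterior SD ≈ 10.839

Prior precision 1/τ₀² = 1/17.18² = 0.00338808; data precision n/σ² = 14/52.27² = 0.00512416.
Posterior precision = 0.00338808 + 0.00512416 = 0.00851224, giving posterior SD = 1/√0.00851224 = 10.839.
Posterior mean = (0.00338808·272.98 + 0.00512416·167.74) / 0.00851224 = 209.628.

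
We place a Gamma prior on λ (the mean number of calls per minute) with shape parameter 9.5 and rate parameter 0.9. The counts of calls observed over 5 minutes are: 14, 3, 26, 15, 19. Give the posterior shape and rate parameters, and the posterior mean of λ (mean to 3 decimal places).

The Poisson likelihood adds the total count to the shape and the number of exposure periods to the rate. Here ∑xᵢ = 77 and n = 5, so shape 9.5→86.5 and rate 0.9→5.9.
Posterior mean = shape/rate = 86.5/5.9 = 14.661.

Posterior: Gamma(shape=86.5, rate=5.9); mean ≈ 14.661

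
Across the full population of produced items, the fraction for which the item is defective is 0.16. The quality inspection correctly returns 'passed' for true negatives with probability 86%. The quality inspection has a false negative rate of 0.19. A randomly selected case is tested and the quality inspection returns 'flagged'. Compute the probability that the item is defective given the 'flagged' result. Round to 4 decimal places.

Write H for 'the item is defective'. Prior odds H:¬H = 0.16/0.84 = 0.19048. For the 'flagged' outcome, the likelihood ratio is 0.81/0.14 = 5.7857.
Posterior odds = 0.19048 × 5.7857 = 1.1020, so P(H|E) = 1.1020/(1+1.1020) = 0.5243.

P(H | E) ≈ 0.5243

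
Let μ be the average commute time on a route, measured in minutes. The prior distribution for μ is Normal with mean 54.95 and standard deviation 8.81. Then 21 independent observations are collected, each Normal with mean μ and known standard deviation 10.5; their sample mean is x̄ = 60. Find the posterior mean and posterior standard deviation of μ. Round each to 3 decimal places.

With known σ, the Normal prior is conjugate. Weight on the data is w = (n/σ²)/(n/σ² + 1/τ₀²) = 0.190476/(0.190476+0.0128839) = 0.93664.
Posterior mean = w·x̄ + (1−w)·μ₀ = 0.93664·60 + 0.063355·54.95 = 59.680. Posterior variance = 1/(0.190476+0.0128839) = 4.91739, so SD = 2.218.

Posterior mean ≈ 59.680; posterior SD ≈ 2.218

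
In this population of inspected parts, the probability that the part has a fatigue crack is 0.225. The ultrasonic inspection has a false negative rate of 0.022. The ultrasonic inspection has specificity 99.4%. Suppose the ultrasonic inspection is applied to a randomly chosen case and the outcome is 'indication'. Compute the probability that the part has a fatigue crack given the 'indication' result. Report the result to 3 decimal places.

Write H for 'the part has a fatigue crack'. Prior odds H:¬H = 0.225/0.775 = 0.29032. For the 'indication' outcome, the likelihood ratio is 0.978/0.006 = 163.00.
Posterior odds = 0.29032 × 163.00 = 47.323, so P(H|E) = 47.323/(1+47.323) = 0.979.

P(H | E) ≈ 0.979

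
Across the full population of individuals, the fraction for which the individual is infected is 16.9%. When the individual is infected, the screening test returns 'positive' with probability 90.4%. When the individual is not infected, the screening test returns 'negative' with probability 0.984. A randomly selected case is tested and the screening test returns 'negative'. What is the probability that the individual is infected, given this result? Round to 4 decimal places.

Let H be the event that the individual is infected. P(H) = 0.169, so P(¬H) = 0.831. With E the 'negative' result, P(E|H) = 0.096 and P(E|¬H) = 0.984.
P(E) = 0.096·0.169 + 0.984·0.831 = 0.016224 + 0.81770 = 0.83393.
By Bayes' theorem, P(H|E) = 0.016224 / 0.83393 = 0.0195.

P(H | E) ≈ 0.0195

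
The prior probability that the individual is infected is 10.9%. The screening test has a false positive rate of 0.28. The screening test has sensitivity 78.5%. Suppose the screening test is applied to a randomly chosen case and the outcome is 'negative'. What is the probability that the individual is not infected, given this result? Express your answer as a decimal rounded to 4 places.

P(¬H | E) ≈ 0.9648

Write H for 'the individual is infected'. Prior odds H:¬H = 0.109/0.891 = 0.12233. For the 'negative' outcome, the likelihood ratio is 0.215/0.72 = 0.29861.
Posterior odds = 0.12233 × 0.29861 = 0.036530, so P(H|E) = 0.036530/(1+0.036530) = 0.0352. Then P(¬H|E) = 1 − 0.0352 = 0.9648.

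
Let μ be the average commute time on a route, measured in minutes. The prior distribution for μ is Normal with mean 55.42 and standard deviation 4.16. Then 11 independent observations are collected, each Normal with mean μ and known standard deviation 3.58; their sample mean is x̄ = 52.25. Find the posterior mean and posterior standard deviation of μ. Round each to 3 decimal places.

Prior precision 1/τ₀² = 1/4.16² = 0.0577848; data precision n/σ² = 11/3.58² = 0.858275.
Posterior precision = 0.0577848 + 0.858275 = 0.916060, giving posterior SD = 1/√0.916060 = 1.045.
Posterior mean = (0.0577848·55.42 + 0.858275·52.25) / 0.916060 = 52.450.

Posterior mean ≈ 52.450; posterior SD ≈ 1.045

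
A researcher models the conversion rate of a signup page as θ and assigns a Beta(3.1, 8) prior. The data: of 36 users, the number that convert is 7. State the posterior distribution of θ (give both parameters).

Posterior: Beta(10.1, 37)

Observing 7 successes and 29 failures updates Beta(3.1, 8) by adding the success and failure counts to the two shape parameters: α = 3.1+7 = 10.1, β = 8+29 = 37.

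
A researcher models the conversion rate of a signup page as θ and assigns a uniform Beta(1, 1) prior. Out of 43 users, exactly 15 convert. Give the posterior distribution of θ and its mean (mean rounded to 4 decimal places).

Posterior: Beta(16, 29); mean ≈ 0.3556

Observing 15 successes and 28 failures updates Beta(1, 1) by adding the success and failure counts to the two shape parameters: α = 1+15 = 16, β = 1+28 = 29.
Posterior mean = α/(α+β) = 16/45 = 0.3556.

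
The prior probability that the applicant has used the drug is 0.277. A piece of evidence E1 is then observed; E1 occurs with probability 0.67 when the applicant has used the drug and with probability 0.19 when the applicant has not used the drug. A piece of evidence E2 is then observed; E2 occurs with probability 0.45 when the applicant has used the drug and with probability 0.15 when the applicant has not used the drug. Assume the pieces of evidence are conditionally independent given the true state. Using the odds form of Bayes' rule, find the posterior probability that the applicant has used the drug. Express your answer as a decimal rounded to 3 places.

Posterior probability ≈ 0.802

Prior odds = 0.277/(1−0.277) = 0.38313.
Likelihood ratio for E1 = 0.67/0.19 = 3.5263.
Likelihood ratio for E2 = 0.45/0.15 = 3.0000.
Posterior odds = prior odds × LR₁ × LR₂ = 4.0531.
Posterior probability = odds/(1+odds) = 4.0531/5.0531 = 0.802.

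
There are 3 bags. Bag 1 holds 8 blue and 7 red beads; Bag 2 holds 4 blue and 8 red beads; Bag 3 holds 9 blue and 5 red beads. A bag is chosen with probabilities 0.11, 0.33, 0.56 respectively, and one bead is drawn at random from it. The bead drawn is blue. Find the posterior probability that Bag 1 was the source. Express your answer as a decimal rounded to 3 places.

P(blue|Bag 1) = 0.5333; P(blue|Bag 2) = 0.3333; P(blue|Bag 3) = 0.6429.
Prior × likelihood for each source: 0.11·0.5333=0.05867, 0.33·0.3333=0.1100, 0.56·0.6429=0.3600. Summing gives P(blue) = 0.52867.
P(Bag 1 | blue) = 0.05867 / 0.52867 = 0.111.

Posterior probability ≈ 0.111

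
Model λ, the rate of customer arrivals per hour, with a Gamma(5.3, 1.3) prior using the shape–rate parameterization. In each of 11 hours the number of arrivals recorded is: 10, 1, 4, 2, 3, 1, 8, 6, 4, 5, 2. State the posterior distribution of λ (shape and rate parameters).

Posterior: Gamma(shape=51.3, rate=12.3)

Total count ∑xᵢ = 46 over n = 11 hours.
Gamma is conjugate to the Poisson likelihood: posterior is Gamma(shape = 5.3+46 = 51.3, rate = 1.3+11 = 12.3).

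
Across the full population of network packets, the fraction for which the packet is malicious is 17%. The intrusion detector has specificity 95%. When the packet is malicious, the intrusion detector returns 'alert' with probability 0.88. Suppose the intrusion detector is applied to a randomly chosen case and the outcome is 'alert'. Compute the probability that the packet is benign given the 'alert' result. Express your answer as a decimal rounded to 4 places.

P(¬H | E) ≈ 0.2172

Let H be the event that the packet is malicious. P(H) = 0.17, so P(¬H) = 0.83. With E the 'alert' result, P(E|H) = 0.88 and P(E|¬H) = 0.05.
P(E) = 0.88·0.17 + 0.05·0.83 = 0.14960 + 0.041500 = 0.19110.
By Bayes' theorem, P(H|E) = 0.14960 / 0.19110 = 0.7828. Hence P(¬H|E) = 1 − 0.7828 = 0.2172.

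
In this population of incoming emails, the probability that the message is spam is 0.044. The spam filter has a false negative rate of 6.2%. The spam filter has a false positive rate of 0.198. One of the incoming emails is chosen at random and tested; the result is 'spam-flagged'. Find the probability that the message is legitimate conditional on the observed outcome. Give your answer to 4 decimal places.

P(¬H | E) ≈ 0.8210

Let H be the event that the message is spam. P(H) = 0.044, so P(¬H) = 0.956. With E the 'spam-flagged' result, P(E|H) = 0.938 and P(E|¬H) = 0.198.
P(E) = 0.938·0.044 + 0.198·0.956 = 0.041272 + 0.18929 = 0.23056.
By Bayes' theorem, P(H|E) = 0.041272 / 0.23056 = 0.1790. Hence P(¬H|E) = 1 − 0.1790 = 0.8210.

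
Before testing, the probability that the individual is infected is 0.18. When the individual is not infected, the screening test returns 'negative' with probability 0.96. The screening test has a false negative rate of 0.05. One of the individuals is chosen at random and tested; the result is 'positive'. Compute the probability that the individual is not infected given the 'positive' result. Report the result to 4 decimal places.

Let H be the event that the individual is infected. P(H) = 0.18, so P(¬H) = 0.82. With E the 'positive' result, P(E|H) = 0.95 and P(E|¬H) = 0.04.
P(E) = 0.95·0.18 + 0.04·0.82 = 0.17100 + 0.032800 = 0.20380.
By Bayes' theorem, P(H|E) = 0.17100 / 0.20380 = 0.8391. Hence P(¬H|E) = 1 − 0.8391 = 0.1609.

P(¬H | E) ≈ 0.1609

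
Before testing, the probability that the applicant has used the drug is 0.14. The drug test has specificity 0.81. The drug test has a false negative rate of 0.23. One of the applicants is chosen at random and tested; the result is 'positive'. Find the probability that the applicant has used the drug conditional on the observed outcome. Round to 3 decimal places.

Let H be the event that the applicant has used the drug. P(H) = 0.14, so P(¬H) = 0.86. With E the 'positive' result, P(E|H) = 0.77 and P(E|¬H) = 0.19.
P(E) = 0.77·0.14 + 0.19·0.86 = 0.10780 + 0.16340 = 0.27120.
By Bayes' theorem, P(H|E) = 0.10780 / 0.27120 = 0.397.

P(H | E) ≈ 0.397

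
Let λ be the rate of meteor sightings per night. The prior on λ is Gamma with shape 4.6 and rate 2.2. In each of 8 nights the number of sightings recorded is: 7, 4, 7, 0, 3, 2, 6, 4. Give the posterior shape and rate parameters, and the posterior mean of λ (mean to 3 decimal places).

The Poisson likelihood adds the total count to the shape and the number of exposure periods to the rate. Here ∑xᵢ = 33 and n = 8, so shape 4.6→37.6 and rate 2.2→10.2.
Posterior mean = shape/rate = 37.6/10.2 = 3.686.

Posterior: Gamma(shape=37.6, rate=10.2); mean ≈ 3.686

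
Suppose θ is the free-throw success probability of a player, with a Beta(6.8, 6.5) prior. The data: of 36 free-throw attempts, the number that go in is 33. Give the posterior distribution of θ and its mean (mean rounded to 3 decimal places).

The binomial likelihood is conjugate to the Beta prior: with 33 successes and 3 failures, the posterior is Beta(6.8+33, 6.5+3) = Beta(39.8, 9.5).
E[θ | data] = 39.8/(39.8+9.5) = 0.807.

Posterior: Beta(39.8, 9.5); mean ≈ 0.807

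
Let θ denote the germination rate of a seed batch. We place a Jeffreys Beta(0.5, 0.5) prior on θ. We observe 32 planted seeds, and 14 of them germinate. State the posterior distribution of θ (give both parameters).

The binomial likelihood is conjugate to the Beta prior: with 14 successes and 18 failures, the posterior is Beta(0.5+14, 0.5+18) = Beta(14.5, 18.5).

Posterior: Beta(14.5, 18.5)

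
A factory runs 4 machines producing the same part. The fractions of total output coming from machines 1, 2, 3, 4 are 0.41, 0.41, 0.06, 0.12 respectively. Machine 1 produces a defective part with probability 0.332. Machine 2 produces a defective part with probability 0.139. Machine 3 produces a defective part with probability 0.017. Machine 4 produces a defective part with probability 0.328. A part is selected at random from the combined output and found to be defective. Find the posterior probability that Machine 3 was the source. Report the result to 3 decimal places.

Posterior probability ≈ 0.004

Tabulate prior·likelihood by source: [1] prior 0.41, lik 0.332, product 0.1361; [2] prior 0.41, lik 0.139, product 0.05699; [3] prior 0.06, lik 0.017, product 0.001020; [4] prior 0.12, lik 0.328, product 0.03936.
Normalizing constant = 0.23349; the posterior for Machine 3 is its product over the sum, 0.001020/0.23349 = 0.004.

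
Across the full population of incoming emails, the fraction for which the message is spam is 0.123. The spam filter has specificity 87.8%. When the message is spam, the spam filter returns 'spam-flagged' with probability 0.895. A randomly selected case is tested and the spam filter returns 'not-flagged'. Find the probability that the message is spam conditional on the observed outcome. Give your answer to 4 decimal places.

Write H for 'the message is spam'. Prior odds H:¬H = 0.123/0.877 = 0.14025. For the 'not-flagged' outcome, the likelihood ratio is 0.105/0.878 = 0.11959.
Posterior odds = 0.14025 × 0.11959 = 0.016773, so P(H|E) = 0.016773/(1+0.016773) = 0.0165.

P(H | E) ≈ 0.0165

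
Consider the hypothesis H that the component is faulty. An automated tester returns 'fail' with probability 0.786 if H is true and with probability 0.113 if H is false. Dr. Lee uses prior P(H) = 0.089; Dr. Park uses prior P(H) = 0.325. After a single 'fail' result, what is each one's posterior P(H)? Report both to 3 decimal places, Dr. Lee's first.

Dr. Lee: 0.405; Dr. Park: 0.770

P('+'|H) = 0.786, P('+'|¬H) = 0.113.
Dr. Lee: numerator 0.786·0.089 = 0.069954; evidence = 0.069954+0.113·0.911 = 0.17290; posterior = 0.405.
Dr. Park: numerator 0.786·0.325 = 0.25545; evidence = 0.25545+0.113·0.675 = 0.33173; posterior = 0.770.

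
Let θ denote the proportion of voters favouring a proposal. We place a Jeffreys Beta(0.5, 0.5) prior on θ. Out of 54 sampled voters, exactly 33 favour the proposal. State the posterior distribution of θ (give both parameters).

The binomial likelihood is conjugate to the Beta prior: with 33 successes and 21 failures, the posterior is Beta(0.5+33, 0.5+21) = Beta(33.5, 21.5).

Posterior: Beta(33.5, 21.5)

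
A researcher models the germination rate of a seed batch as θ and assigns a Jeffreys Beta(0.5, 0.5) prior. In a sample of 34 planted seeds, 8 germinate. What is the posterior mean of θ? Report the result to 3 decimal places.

Observing 8 successes and 26 failures updates Beta(0.5, 0.5) by adding the success and failure counts to the two shape parameters: α = 0.5+8 = 8.5, β = 0.5+26 = 26.5.
E[θ | data] = 8.5/(8.5+26.5) = 0.243.

Posterior mean ≈ 0.243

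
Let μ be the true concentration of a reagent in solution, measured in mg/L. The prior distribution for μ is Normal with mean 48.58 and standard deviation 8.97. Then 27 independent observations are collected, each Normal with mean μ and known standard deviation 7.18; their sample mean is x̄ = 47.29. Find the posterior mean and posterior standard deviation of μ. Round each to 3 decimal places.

Posterior mean ≈ 47.320; posterior SD ≈ 1.366

Prior precision 1/τ₀² = 1/8.97² = 0.0124284; data precision n/σ² = 27/7.18² = 0.523739.
Posterior precision = 0.0124284 + 0.523739 = 0.536167, giving posterior SD = 1/√0.536167 = 1.366.
Posterior mean = (0.0124284·48.58 + 0.523739·47.29) / 0.536167 = 47.320.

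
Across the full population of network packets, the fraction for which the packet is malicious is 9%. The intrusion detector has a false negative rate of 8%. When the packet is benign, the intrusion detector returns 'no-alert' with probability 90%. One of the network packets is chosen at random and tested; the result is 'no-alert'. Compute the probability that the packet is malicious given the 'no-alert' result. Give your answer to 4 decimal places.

Let H be the event that the packet is malicious. P(H) = 0.09, so P(¬H) = 0.91. With E the 'no-alert' result, P(E|H) = 0.08 and P(E|¬H) = 0.9.
P(E) = 0.08·0.09 + 0.9·0.91 = 0.0072000 + 0.81900 = 0.82620.
By Bayes' theorem, P(H|E) = 0.0072000 / 0.82620 = 0.0087.

P(H | E) ≈ 0.0087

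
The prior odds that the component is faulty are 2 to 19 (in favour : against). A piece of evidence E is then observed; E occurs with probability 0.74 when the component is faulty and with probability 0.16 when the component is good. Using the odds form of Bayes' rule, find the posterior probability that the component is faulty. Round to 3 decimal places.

Posterior probability ≈ 0.327

Prior odds = 2/19 = 0.10526.
Likelihood ratio for E = 0.74/0.16 = 4.6250.
Posterior odds = prior odds × LR = 0.48684.
Posterior probability = odds/(1+odds) = 0.48684/1.4868 = 0.327.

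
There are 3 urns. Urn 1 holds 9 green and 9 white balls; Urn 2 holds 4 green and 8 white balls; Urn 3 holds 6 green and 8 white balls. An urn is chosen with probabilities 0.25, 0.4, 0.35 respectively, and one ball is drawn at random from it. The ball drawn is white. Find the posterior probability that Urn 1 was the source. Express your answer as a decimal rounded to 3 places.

Posterior probability ≈ 0.211

P(white|Urn 1) = 0.5; P(white|Urn 2) = 0.6667; P(white|Urn 3) = 0.5714.
Prior × likelihood for each source: 0.25·0.5=0.1250, 0.4·0.6667=0.2667, 0.35·0.5714=0.2000. Summing gives P(white) = 0.59167.
P(Urn 1 | white) = 0.1250 / 0.59167 = 0.211.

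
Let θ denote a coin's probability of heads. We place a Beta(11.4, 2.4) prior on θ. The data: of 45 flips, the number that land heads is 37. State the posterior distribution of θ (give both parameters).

Posterior: Beta(48.4, 10.4)

The binomial likelihood is conjugate to the Beta prior: with 37 successes and 8 failures, the posterior is Beta(11.4+37, 2.4+8) = Beta(48.4, 10.4).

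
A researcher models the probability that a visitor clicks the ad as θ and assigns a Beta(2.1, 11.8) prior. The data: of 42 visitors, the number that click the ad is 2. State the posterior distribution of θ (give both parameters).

The binomial likelihood is conjugate to the Beta prior: with 2 successes and 40 failures, the posterior is Beta(2.1+2, 11.8+40) = Beta(4.1, 51.8).

Posterior: Beta(4.1, 51.8)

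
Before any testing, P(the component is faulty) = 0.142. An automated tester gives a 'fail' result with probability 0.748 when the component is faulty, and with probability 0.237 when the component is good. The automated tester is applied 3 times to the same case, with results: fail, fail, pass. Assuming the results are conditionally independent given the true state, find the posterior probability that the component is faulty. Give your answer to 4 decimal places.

Posterior P(H) ≈ 0.3525

Let H be the event that the component is faulty; start with P(H) = 0.142. P('fail'|H) = 0.748, P('fail'|¬H) = 0.237.
Update on result 1 ('fail'): P(H) ← 0.748·0.1420 / (0.748·0.1420 + 0.237·0.8580) = 0.10622/0.30956 = 0.3431.
Update on result 2 ('fail'): P(H) ← 0.748·0.3431 / (0.748·0.3431 + 0.237·0.6569) = 0.25665/0.41233 = 0.6224.
Update on result 3 ('pass'): P(H) ← 0.252·0.6224 / (0.252·0.6224 + 0.763·0.3776) = 0.15685/0.44493 = 0.3525.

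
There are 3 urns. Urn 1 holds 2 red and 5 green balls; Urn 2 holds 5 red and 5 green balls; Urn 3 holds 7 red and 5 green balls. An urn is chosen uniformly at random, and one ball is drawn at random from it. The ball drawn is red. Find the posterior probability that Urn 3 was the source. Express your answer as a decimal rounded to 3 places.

Tabulate prior·likelihood by source: [1] prior 0.333333, lik 0.2857, product 0.09524; [2] prior 0.333333, lik 0.5, product 0.1667; [3] prior 0.333333, lik 0.5833, product 0.1944.
Normalizing constant = 0.45635; the posterior for Urn 3 is its product over the sum, 0.1944/0.45635 = 0.426.

Posterior probability ≈ 0.426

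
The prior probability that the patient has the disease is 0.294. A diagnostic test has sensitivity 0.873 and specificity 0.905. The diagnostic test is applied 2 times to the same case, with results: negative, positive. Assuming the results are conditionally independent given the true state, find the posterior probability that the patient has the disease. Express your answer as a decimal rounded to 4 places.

Posterior P(H) ≈ 0.3494

Let H be the event that the patient has the disease; start with P(H) = 0.294. P('positive'|H) = 0.873, P('positive'|¬H) = 0.095.
Update on result 1 ('negative'): P(H) ← 0.127·0.2940 / (0.127·0.2940 + 0.905·0.7060) = 0.037338/0.67627 = 0.0552.
Update on result 2 ('positive'): P(H) ← 0.873·0.0552 / (0.873·0.0552 + 0.095·0.9448) = 0.048200/0.13795 = 0.3494.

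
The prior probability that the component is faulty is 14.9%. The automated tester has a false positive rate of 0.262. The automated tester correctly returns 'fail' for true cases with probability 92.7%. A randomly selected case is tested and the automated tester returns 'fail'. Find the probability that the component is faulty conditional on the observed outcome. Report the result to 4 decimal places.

P(H | E) ≈ 0.3825

Write H for 'the component is faulty'. Prior odds H:¬H = 0.149/0.851 = 0.17509. For the 'fail' outcome, the likelihood ratio is 0.927/0.262 = 3.5382.
Posterior odds = 0.17509 × 3.5382 = 0.61949, so P(H|E) = 0.61949/(1+0.61949) = 0.3825.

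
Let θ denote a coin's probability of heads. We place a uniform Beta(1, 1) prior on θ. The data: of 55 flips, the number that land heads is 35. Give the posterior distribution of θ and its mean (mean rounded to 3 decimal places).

Posterior: Beta(36, 21); mean ≈ 0.632

Observing 35 successes and 20 failures updates Beta(1, 1) by adding the success and failure counts to the two shape parameters: α = 1+35 = 36, β = 1+20 = 21.
Posterior mean = α/(α+β) = 36/57 = 0.632.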